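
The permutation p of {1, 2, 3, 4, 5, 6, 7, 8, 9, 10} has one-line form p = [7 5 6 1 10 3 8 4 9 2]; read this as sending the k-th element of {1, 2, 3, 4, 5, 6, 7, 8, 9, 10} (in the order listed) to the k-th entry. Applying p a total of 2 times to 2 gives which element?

Tracing 2 → 5 → … returns to 2 after 3 steps, so 2 lies in a 3-cycle (2, 5, 10).
Advancing 2 steps from 2: 2 → 5 → 10.

10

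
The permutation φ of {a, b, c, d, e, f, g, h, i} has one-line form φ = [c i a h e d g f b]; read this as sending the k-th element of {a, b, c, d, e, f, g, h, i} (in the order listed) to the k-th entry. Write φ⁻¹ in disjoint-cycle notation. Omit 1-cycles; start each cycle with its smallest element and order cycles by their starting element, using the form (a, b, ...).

The cycle decomposition of φ is (a, c)(b, i)(d, h, f).
Reversing each cycle (and rotating so the smallest element leads) gives φ⁻¹ = (a, c)(b, i)(d, f, h).

(a, c)(b, i)(d, f, h)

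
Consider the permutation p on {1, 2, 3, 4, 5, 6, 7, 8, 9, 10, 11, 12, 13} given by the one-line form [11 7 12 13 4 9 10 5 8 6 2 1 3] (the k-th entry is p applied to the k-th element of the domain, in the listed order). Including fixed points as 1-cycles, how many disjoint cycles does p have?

The cycle decomposition is (1, 11, 2, 7, 10, 6, 9, 8, 5, 4, 13, 3, 12), which has 1 cycle (counting 1-cycles).

1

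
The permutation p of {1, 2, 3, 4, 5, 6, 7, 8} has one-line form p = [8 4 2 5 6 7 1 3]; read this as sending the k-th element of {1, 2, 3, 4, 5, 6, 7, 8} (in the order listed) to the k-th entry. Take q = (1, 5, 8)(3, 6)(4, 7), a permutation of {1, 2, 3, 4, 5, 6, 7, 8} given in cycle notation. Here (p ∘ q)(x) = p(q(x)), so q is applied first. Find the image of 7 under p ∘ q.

5

q(7) = 4, then p(4) = 5; composing gives (p ∘ q)(7) = 5.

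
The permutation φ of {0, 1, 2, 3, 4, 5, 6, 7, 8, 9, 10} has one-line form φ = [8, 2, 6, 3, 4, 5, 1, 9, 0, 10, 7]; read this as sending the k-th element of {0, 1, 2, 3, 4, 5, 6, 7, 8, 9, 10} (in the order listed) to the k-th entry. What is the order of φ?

Writing φ as disjoint cycles, the cycle lengths are 3, 3, 2, 1, 1, 1.
The order is lcm(3, 3, 2) = 6.

6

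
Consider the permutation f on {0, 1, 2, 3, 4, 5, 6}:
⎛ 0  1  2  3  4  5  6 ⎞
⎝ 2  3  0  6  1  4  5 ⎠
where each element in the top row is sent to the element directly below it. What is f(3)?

6

The entry below 3 in the array is 6, so f(3) = 6.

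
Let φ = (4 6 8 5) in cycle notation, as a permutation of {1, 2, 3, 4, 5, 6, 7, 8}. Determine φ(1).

1 does not appear in any cycle of φ, so it is a fixed point: φ(1) = 1.

1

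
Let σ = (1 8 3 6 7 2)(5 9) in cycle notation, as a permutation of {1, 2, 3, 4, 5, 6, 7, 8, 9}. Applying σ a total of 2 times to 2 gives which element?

2 lies in the 6-cycle (1 8 3 6 7 2).
Advancing 2 steps from 2: 2 → 1 → 8.

8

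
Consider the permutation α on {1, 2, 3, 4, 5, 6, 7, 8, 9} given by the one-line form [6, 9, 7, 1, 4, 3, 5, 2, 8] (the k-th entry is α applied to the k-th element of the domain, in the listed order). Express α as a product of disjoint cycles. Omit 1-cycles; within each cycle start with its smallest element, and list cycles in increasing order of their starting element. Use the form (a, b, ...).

Iterating α from 1 gives 1 → 6 → 3 → 7 → 5 → 4 → 1; that is the 6-cycle (1, 6, 3, 7, 5, 4).
Continuing from each remaining unvisited element yields (1, 6, 3, 7, 5, 4)(2, 9, 8).

(1, 6, 3, 7, 5, 4)(2, 9, 8)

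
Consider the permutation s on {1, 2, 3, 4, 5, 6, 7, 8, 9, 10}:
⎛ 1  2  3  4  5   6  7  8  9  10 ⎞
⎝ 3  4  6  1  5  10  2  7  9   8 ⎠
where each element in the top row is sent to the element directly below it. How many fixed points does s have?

2

The fixed points (elements with s(x) = x) are {5, 9}, so there are 2.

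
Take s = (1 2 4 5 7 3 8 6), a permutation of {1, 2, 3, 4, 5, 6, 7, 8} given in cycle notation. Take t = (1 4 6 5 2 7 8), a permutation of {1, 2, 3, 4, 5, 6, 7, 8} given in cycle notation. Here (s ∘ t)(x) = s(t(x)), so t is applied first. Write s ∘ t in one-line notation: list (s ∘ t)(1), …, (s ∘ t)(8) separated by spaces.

For each element, apply t then s: 1 → 4 → 5; 2 → 7 → 3; 3 → 3 → 8; 4 → 6 → 1; 5 → 2 → 4; 6 → 5 → 7; 7 → 8 → 6; 8 → 1 → 2.
Collecting the images, s ∘ t = [5 3 8 1 4 7 6 2].

5 3 8 1 4 7 6 2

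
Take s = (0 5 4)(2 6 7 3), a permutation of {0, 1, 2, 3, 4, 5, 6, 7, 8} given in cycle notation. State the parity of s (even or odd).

odd

The cycle lengths are 4, 3, 1, 1.
A cycle is odd iff its length is even; s has 1 even-length cycle, so sgn(s) = (−1)^1 and s is odd.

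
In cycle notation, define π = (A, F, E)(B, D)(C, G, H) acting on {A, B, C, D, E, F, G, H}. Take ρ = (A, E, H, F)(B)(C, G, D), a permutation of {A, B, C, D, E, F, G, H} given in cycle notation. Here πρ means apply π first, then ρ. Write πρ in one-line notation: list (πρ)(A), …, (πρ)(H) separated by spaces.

A C D B E H F G

(πρ)(x) = ρ(π(x)). Computing each image: ρ(π(A)) = ρ(F) = A, ρ(π(B)) = ρ(D) = C, ρ(π(C)) = ρ(G) = D, ρ(π(D)) = ρ(B) = B, ρ(π(E)) = ρ(A) = E, ρ(π(F)) = ρ(E) = H, ρ(π(G)) = ρ(H) = F, ρ(π(H)) = ρ(C) = G.
Hence πρ = [A C D B E H F G].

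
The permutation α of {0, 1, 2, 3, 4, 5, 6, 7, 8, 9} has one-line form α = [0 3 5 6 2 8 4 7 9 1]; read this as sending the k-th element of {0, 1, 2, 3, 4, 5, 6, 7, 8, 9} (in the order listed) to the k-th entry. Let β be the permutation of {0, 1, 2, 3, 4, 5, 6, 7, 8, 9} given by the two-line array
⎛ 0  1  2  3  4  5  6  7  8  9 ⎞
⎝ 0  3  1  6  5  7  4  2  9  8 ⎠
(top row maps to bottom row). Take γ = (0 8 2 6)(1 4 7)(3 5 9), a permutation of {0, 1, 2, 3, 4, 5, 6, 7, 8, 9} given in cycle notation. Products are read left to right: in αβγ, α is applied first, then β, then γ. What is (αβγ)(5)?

Chase 5: α(5) = 8; β(8) = 9; γ(9) = 3. Hence (αβγ)(5) = 3.

3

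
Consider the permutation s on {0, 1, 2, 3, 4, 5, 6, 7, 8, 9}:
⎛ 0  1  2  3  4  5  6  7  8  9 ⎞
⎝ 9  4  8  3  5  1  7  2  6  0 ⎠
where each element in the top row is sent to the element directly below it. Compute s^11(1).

Tracing 1 → 4 → … returns to 1 after 3 steps, so 1 lies in a 3-cycle (1 4 5).
Powers repeat with period 3 on this cycle, and 11 mod 3 = 2, so s^11(1) = s^2(1).
Stepping 2 places around the cycle: 1 → 4 → 5.

5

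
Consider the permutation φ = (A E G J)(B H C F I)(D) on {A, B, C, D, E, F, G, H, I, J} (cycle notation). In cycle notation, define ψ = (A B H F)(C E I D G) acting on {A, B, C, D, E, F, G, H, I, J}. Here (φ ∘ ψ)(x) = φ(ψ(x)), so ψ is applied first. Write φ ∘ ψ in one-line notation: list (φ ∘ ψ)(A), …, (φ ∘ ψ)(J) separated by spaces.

(φ ∘ ψ)(x) = φ(ψ(x)). Computing each image: φ(ψ(A)) = φ(B) = H, φ(ψ(B)) = φ(H) = C, φ(ψ(C)) = φ(E) = G, φ(ψ(D)) = φ(G) = J, φ(ψ(E)) = φ(I) = B, φ(ψ(F)) = φ(A) = E, φ(ψ(G)) = φ(C) = F, φ(ψ(H)) = φ(F) = I, φ(ψ(I)) = φ(D) = D, φ(ψ(J)) = φ(J) = A.
Hence φ ∘ ψ = [H C G J B E F I D A].

H C G J B E F I D A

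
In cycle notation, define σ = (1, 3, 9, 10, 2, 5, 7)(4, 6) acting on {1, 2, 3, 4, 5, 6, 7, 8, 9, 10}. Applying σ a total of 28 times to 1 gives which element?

1

1 lies in the 7-cycle (1, 3, 9, 10, 2, 5, 7).
Powers repeat with period 7 on this cycle, and 28 mod 7 = 0, so σ^28(1) = σ^0(1).
So σ^28(1) = 1.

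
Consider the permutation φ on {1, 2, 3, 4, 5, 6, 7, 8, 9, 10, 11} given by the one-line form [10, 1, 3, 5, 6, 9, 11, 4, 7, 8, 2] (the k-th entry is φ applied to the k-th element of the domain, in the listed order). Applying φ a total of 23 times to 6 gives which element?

Tracing 6 → 9 → … returns to 6 after 10 steps, so 6 lies in a 10-cycle (1 10 8 4 5 6 9 7 11 2).
On a 10-cycle, φ^10 is the identity, so φ^23 = φ^3 there (23 ≡ 3 mod 10).
Advancing 3 steps from 6: 6 → 9 → 7 → 11.

11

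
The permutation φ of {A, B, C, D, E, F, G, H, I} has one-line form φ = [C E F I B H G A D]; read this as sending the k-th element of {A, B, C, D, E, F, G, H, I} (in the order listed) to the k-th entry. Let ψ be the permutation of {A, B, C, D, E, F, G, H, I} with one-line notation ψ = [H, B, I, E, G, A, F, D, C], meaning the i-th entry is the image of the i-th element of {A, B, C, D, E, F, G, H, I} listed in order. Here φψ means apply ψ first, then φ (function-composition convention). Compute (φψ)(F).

ψ(F) = A, then φ(A) = C; composing gives (φψ)(F) = C.

C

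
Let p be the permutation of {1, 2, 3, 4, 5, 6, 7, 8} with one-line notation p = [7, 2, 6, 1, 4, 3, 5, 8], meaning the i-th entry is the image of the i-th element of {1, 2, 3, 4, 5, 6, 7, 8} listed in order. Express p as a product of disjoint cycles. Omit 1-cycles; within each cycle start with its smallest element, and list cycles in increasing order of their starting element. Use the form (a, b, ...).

Start at 1 and follow images: 1 → 7 → 5 → 4 → 1, giving the cycle (1, 7, 5, 4).
Continuing from each remaining unvisited element yields (1, 7, 5, 4)(3, 6).

(1, 7, 5, 4)(3, 6)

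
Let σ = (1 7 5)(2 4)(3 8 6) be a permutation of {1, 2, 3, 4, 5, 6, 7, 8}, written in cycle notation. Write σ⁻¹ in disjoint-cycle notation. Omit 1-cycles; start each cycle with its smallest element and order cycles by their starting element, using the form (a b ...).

The inverse reverses each cycle.
Reversing each cycle of σ and rotating so the smallest element leads gives (1 5 7)(2 4)(3 6 8).

(1 5 7)(2 4)(3 6 8)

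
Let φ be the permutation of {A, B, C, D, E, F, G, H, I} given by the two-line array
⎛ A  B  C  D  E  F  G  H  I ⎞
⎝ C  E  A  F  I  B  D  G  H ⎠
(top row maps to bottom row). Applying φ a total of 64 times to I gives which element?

H

Tracing I → H → … returns to I after 7 steps, so I lies in a 7-cycle (B, E, I, H, G, D, F).
Powers repeat with period 7 on this cycle, and 64 mod 7 = 1, so φ^64(I) = φ^1(I).
Stepping 1 place around the cycle: I → H.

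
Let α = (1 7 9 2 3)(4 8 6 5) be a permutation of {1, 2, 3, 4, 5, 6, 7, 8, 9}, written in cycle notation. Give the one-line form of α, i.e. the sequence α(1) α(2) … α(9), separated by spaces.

7 3 1 8 4 5 9 6 2

Each element maps to the next entry in its cycle (wrapping to the front): 1↦7, 2↦3, 3↦1, 4↦8, 5↦4, 6↦5, 7↦9, 8↦6, 9↦2.
Listing these in domain order gives 7 3 1 8 4 5 9 6 2.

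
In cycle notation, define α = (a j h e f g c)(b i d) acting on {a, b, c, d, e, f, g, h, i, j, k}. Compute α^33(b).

b lies in the 3-cycle (b i d).
Powers repeat with period 3 on this cycle, and 33 mod 3 = 0, so α^33(b) = α^0(b).
So α^33(b) = b.

b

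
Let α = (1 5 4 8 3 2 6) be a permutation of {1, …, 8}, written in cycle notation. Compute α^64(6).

6 lies in the 7-cycle (1 5 4 8 3 2 6).
On a 7-cycle, α^7 is the identity, so α^64 = α^1 there (64 ≡ 1 mod 7).
Advancing 1 step from 6: 6 → 1.

1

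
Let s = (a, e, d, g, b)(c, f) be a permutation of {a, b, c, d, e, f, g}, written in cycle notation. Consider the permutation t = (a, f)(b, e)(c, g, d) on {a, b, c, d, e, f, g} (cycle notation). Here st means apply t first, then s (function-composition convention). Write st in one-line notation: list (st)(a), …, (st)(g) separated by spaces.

Chase each element through t then s: a → f → c; b → e → d; c → g → b; d → c → f; e → b → a; f → a → e; g → d → g.
So st in one-line form is c d b f a e g.

c d b f a e g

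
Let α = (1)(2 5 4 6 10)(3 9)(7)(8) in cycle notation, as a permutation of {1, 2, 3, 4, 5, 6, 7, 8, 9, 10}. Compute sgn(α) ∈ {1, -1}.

-1

The cycle lengths are 5, 2, 1, 1, 1.
A cycle of length ℓ contributes ℓ−1 transpositions, so α is a product of 4 + 1 = 5 transpositions — odd.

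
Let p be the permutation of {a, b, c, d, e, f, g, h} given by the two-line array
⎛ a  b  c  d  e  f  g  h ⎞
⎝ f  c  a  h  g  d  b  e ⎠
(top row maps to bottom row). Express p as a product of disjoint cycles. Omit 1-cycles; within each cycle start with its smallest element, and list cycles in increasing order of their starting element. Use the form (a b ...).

(a f d h e g b c)

From a: a → f → d → h → e → g → b → c → a, closing the cycle (a f d h e g b c).
Continuing from each remaining unvisited element yields (a f d h e g b c).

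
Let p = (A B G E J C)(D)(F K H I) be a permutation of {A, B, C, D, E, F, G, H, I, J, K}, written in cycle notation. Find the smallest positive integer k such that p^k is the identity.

12

The disjoint cycles have lengths 6, 4, 1.
Since disjoint cycles commute, ord(p) = lcm(6, 4) = 12.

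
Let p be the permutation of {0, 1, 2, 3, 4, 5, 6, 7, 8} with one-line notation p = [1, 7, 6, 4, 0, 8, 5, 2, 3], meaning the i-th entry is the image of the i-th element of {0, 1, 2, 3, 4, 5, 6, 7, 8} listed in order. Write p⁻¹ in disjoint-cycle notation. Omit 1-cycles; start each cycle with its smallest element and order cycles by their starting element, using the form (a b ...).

The cycle decomposition of p is (0 1 7 2 6 5 8 3 4).
The inverse reverses every cycle; in canonical form, p⁻¹ = (0 4 3 8 5 6 2 7 1).

(0 4 3 8 5 6 2 7 1)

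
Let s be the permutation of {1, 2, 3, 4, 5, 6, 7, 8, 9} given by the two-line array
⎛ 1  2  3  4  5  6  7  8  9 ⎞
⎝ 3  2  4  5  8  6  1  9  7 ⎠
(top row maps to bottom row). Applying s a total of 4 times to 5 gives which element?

Tracing 5 → 8 → … returns to 5 after 7 steps, so 5 lies in a 7-cycle (1 3 4 5 8 9 7).
Stepping 4 places around the cycle: 5 → 8 → 9 → 7 → 1.

1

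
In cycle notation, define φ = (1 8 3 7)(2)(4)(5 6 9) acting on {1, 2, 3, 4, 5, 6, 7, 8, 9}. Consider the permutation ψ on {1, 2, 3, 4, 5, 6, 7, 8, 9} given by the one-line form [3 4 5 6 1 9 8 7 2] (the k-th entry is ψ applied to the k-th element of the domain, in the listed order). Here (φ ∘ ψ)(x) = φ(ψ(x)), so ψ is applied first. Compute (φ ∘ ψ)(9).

2

(φ ∘ ψ)(9) = φ(ψ(9)). ψ(9) = 2, then φ(2) = 2. So (φ ∘ ψ)(9) = 2.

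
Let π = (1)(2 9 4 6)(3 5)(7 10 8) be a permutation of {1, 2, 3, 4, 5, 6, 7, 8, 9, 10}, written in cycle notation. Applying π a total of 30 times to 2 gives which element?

4

2 lies in the 4-cycle (2 9 4 6).
On a 4-cycle, π^4 is the identity, so π^30 = π^2 there (30 ≡ 2 mod 4).
Stepping 2 places around the cycle: 2 → 9 → 4.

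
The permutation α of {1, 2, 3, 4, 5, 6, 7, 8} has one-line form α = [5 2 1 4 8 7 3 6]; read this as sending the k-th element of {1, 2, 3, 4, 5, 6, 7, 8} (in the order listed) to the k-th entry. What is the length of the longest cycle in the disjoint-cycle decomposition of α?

Decomposing into disjoint cycles gives (1, 5, 8, 6, 7, 3); the longest has length 6.

6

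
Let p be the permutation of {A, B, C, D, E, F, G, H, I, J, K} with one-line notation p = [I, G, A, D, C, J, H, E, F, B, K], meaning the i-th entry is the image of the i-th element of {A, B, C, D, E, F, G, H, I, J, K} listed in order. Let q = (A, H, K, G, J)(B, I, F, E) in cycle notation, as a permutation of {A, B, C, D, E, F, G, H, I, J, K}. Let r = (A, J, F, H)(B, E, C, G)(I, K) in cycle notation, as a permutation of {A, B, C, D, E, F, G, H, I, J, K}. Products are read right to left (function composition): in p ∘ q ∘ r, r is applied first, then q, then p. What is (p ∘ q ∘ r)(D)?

(p ∘ q ∘ r)(D) = p(q(r(D))). r(D) = D, then q(D) = D, then p(D) = D, so the result is D.

D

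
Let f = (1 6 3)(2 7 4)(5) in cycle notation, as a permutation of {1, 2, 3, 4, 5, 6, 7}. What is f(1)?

6

1 appears in (1 6 3); the next entry (wrapping around) is 6.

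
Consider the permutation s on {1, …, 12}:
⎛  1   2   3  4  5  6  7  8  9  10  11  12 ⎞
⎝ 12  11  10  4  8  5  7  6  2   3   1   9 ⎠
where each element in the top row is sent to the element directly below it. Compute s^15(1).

Tracing 1 → 12 → … returns to 1 after 5 steps, so 1 lies in a 5-cycle (1 12 9 2 11).
On a 5-cycle, s^5 is the identity, so s^15 = s^0 there (15 ≡ 0 mod 5).
So s^15(1) = 1.

1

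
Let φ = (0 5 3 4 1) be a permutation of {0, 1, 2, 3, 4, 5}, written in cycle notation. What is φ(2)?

2 does not appear in any cycle of φ, so it is a fixed point: φ(2) = 2.

2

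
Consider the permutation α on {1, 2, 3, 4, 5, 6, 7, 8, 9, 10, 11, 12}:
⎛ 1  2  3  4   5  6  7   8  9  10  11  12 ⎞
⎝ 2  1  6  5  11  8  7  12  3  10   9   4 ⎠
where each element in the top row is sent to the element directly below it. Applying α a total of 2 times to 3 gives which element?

Tracing 3 → 6 → … returns to 3 after 8 steps, so 3 lies in an 8-cycle (3 6 8 12 4 5 11 9).
Stepping 2 places around the cycle: 3 → 6 → 8.

8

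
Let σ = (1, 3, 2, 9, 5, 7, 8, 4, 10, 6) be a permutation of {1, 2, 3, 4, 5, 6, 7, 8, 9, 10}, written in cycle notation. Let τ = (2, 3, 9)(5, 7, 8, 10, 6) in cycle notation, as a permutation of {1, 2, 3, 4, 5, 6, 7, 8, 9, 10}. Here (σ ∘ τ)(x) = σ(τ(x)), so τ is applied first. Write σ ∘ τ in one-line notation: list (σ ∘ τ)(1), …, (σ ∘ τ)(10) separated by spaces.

For each element, apply τ then σ: 1 → 1 → 3; 2 → 3 → 2; 3 → 9 → 5; 4 → 4 → 10; 5 → 7 → 8; 6 → 5 → 7; 7 → 8 → 4; 8 → 10 → 6; 9 → 2 → 9; 10 → 6 → 1.
Collecting the images, σ ∘ τ = [3 2 5 10 8 7 4 6 9 1].

3 2 5 10 8 7 4 6 9 1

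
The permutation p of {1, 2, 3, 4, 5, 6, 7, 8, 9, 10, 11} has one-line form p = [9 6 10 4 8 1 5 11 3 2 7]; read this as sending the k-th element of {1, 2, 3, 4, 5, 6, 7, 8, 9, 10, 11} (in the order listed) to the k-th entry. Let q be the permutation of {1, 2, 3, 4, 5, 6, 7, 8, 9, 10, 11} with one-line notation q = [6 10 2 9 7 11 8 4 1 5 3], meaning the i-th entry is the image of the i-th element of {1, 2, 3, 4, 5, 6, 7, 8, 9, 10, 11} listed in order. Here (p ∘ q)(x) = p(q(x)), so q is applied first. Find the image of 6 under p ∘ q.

q(6) = 11, then p(11) = 7; composing gives (p ∘ q)(6) = 7.

7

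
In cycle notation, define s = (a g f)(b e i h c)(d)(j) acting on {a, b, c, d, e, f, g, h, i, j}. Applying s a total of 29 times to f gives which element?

f lies in the 3-cycle (a g f).
Since the cycle has length 3, s^29 acts on it the same as s^2 (29 mod 3 = 2).
Advancing 2 steps from f: f → a → g.

g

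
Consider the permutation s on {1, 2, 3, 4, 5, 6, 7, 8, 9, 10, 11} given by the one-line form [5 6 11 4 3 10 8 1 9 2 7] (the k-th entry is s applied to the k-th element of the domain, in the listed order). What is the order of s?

Writing s as disjoint cycles, the cycle lengths are 6, 3, 1, 1.
The order is lcm(6, 3) = 6.

6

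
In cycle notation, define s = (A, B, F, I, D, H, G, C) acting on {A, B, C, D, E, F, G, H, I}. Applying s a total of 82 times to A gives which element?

F

A lies in the 8-cycle (A, B, F, I, D, H, G, C).
Since the cycle has length 8, s^82 acts on it the same as s^2 (82 mod 8 = 2).
Stepping 2 places around the cycle: A → B → F.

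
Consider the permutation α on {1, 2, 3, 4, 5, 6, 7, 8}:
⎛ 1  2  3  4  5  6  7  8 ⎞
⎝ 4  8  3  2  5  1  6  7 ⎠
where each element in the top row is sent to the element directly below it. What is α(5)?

The entry below 5 in the array is 5, so α(5) = 5.

5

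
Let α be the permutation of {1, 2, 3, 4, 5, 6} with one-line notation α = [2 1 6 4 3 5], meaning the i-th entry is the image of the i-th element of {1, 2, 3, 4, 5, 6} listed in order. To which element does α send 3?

6

3 is element number 3 of the domain, and entry number 3 of the one-line form is 6, so α(3) = 6.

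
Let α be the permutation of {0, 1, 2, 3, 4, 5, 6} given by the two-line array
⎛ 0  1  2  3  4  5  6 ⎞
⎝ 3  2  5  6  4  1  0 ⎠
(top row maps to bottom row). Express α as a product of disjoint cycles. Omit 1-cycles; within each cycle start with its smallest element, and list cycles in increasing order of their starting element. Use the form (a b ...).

(0 3 6)(1 2 5)

Iterating α from 0 gives 0 → 3 → 6 → 0; that is the 3-cycle (0 3 6).
Continuing from each remaining unvisited element yields (0 3 6)(1 2 5).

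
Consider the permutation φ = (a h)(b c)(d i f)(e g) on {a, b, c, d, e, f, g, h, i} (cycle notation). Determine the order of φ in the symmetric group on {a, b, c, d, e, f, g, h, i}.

6

The disjoint cycles have lengths 3, 2, 2, 2.
The order is lcm(3, 2, 2, 2) = 6.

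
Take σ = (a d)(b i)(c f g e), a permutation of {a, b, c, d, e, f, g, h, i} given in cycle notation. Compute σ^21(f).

f lies in the 4-cycle (c f g e).
Powers repeat with period 4 on this cycle, and 21 mod 4 = 1, so σ^21(f) = σ^1(f).
Stepping 1 place around the cycle: f → g.

g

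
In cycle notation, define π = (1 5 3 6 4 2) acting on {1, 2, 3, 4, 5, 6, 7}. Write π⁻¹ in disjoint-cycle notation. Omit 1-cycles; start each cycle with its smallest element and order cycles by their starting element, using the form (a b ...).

(1 2 4 6 3 5)

If π sends a → b within a cycle, π⁻¹ sends b → a; equivalently, reverse each cycle.
Reversing each cycle of π and rotating so the smallest element leads gives (1 2 4 6 3 5).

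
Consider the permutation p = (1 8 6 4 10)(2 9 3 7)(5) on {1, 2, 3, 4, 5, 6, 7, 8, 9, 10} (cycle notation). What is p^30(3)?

2

3 lies in the 4-cycle (2 9 3 7).
On a 4-cycle, p^4 is the identity, so p^30 = p^2 there (30 ≡ 2 mod 4).
Stepping 2 places around the cycle: 3 → 7 → 2.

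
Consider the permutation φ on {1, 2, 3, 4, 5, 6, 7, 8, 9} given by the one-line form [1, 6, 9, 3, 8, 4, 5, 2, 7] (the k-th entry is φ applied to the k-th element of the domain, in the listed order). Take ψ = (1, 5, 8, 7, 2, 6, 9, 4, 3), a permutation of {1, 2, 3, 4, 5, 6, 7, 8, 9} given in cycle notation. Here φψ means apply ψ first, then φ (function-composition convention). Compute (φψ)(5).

First apply ψ: ψ(5) = 8, then φ(8) = 2. Thus (φψ)(5) = 2.

2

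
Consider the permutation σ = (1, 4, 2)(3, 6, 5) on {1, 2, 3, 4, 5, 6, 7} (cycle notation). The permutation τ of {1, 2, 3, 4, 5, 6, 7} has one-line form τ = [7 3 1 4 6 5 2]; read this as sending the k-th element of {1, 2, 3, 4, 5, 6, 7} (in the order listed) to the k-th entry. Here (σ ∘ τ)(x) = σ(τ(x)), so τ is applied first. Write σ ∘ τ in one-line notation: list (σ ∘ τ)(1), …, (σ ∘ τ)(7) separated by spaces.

(σ ∘ τ)(x) = σ(τ(x)). Computing each image: σ(τ(1)) = σ(7) = 7, σ(τ(2)) = σ(3) = 6, σ(τ(3)) = σ(1) = 4, σ(τ(4)) = σ(4) = 2, σ(τ(5)) = σ(6) = 5, σ(τ(6)) = σ(5) = 3, σ(τ(7)) = σ(2) = 1.
Hence σ ∘ τ = [7 6 4 2 5 3 1].

7 6 4 2 5 3 1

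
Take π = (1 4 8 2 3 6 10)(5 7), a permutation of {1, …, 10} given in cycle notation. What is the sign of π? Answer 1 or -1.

-1

The cycle lengths are 7, 2, 1.
A cycle is odd iff its length is even; π has 1 even-length cycle, so sgn(π) = (−1)^1 and π is odd.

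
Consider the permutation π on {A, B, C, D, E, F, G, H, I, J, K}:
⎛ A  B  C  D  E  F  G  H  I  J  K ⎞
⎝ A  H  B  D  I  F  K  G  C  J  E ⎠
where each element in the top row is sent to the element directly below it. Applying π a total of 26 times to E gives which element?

Tracing E → I → … returns to E after 7 steps, so E lies in a 7-cycle (B, H, G, K, E, I, C).
Since the cycle has length 7, π^26 acts on it the same as π^5 (26 mod 7 = 5).
Advancing 5 steps from E: E → I → C → B → H → G.

G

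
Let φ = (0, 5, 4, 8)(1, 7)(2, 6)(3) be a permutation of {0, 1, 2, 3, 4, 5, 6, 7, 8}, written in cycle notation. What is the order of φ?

The disjoint cycles have lengths 4, 2, 2, 1.
The order is lcm(4, 2, 2) = 4.

4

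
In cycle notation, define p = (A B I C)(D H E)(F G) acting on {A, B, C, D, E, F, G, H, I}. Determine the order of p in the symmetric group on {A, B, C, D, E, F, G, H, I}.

12

The disjoint cycles have lengths 4, 3, 2.
The order is lcm(4, 3, 2) = 12.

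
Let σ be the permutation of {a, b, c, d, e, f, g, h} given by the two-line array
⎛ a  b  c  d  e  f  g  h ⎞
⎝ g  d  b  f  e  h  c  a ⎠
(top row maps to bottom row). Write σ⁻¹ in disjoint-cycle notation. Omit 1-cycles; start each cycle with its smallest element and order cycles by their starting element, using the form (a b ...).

First write σ in disjoint cycles: (a g c b d f h).
Reversing each cycle (and rotating so the smallest element leads) gives σ⁻¹ = (a h f d b c g).

(a h f d b c g)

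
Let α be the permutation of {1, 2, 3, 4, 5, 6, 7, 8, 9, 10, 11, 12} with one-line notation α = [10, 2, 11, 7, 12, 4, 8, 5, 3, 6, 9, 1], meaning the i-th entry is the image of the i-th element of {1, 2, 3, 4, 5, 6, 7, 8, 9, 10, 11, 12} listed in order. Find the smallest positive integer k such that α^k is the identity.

24

Writing α as disjoint cycles, the cycle lengths are 8, 3, 1.
The order of α is the least common multiple of its cycle lengths: lcm(8, 3) = 24.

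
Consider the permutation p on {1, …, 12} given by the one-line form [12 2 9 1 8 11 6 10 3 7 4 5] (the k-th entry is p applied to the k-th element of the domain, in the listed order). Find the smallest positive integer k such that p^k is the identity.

The disjoint-cycle form of p has cycle lengths 9, 2, 1.
The order is lcm(9, 2) = 18.

18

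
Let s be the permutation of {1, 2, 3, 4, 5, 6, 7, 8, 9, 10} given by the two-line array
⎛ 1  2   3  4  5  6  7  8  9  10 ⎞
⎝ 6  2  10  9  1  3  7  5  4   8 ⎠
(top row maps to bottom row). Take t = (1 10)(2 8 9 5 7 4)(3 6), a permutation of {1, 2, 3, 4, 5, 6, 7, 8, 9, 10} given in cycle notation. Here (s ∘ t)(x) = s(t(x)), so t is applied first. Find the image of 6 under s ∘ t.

10

(s ∘ t)(6) = s(t(6)). t(6) = 3, then s(3) = 10. So (s ∘ t)(6) = 10.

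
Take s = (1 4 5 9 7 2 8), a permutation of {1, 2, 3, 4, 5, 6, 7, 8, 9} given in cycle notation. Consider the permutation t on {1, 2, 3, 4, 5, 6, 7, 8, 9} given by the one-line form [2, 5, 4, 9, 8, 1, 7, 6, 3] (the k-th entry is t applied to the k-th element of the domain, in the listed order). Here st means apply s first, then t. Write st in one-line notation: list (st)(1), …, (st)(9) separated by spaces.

9 6 4 8 3 1 5 2 7

(st)(x) = t(s(x)). Computing each image: t(s(1)) = t(4) = 9, t(s(2)) = t(8) = 6, t(s(3)) = t(3) = 4, t(s(4)) = t(5) = 8, t(s(5)) = t(9) = 3, t(s(6)) = t(6) = 1, t(s(7)) = t(2) = 5, t(s(8)) = t(1) = 2, t(s(9)) = t(7) = 7.
Hence st = [9 6 4 8 3 1 5 2 7].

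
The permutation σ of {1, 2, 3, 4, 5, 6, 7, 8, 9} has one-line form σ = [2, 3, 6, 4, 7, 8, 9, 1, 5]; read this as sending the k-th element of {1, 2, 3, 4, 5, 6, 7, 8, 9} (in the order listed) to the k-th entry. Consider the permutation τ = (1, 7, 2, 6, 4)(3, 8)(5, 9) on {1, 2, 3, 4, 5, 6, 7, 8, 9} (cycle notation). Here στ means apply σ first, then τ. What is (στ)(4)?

σ(4) = 4, then τ(4) = 1; composing gives (στ)(4) = 1.

1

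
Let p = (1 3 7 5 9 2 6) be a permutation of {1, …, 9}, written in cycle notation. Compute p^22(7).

5

7 lies in the 7-cycle (1 3 7 5 9 2 6).
Since the cycle has length 7, p^22 acts on it the same as p^1 (22 mod 7 = 1).
Stepping 1 place around the cycle: 7 → 5.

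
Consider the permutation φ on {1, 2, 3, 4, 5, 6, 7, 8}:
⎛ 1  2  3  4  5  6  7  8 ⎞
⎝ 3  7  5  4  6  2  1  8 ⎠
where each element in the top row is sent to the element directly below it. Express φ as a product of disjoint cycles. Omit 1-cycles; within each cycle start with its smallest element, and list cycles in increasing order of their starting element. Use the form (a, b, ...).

(1, 3, 5, 6, 2, 7)

Start at 1 and follow images: 1 → 3 → 5 → 6 → 2 → 7 → 1, giving the cycle (1, 3, 5, 6, 2, 7).
Repeating from the next unused element and collecting all non-trivial cycles gives (1, 3, 5, 6, 2, 7).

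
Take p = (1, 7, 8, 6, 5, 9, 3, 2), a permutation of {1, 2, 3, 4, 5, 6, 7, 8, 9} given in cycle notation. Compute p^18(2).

2 lies in the 8-cycle (1, 7, 8, 6, 5, 9, 3, 2).
On an 8-cycle, p^8 is the identity, so p^18 = p^2 there (18 ≡ 2 mod 8).
Advancing 2 steps from 2: 2 → 1 → 7.

7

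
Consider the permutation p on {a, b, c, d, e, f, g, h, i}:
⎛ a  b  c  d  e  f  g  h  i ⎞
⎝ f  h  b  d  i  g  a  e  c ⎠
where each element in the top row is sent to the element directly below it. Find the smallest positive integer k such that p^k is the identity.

15

Writing p as disjoint cycles, the cycle lengths are 5, 3, 1.
The order is lcm(5, 3) = 15.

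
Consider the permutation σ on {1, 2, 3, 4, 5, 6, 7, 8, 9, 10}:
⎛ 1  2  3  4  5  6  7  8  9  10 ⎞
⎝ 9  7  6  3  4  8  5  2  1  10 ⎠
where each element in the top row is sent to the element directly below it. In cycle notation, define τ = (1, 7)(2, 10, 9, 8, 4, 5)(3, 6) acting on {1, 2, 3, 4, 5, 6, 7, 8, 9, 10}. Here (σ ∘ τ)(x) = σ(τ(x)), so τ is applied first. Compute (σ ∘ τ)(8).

3

First apply τ: τ(8) = 4, then σ(4) = 3. Thus (σ ∘ τ)(8) = 3.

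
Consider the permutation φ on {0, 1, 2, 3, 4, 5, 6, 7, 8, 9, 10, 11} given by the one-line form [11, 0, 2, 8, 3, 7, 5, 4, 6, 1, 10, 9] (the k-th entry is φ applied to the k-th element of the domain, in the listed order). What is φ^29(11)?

9

Tracing 11 → 9 → … returns to 11 after 4 steps, so 11 lies in a 4-cycle (0, 11, 9, 1).
Since the cycle has length 4, φ^29 acts on it the same as φ^1 (29 mod 4 = 1).
Advancing 1 step from 11: 11 → 9.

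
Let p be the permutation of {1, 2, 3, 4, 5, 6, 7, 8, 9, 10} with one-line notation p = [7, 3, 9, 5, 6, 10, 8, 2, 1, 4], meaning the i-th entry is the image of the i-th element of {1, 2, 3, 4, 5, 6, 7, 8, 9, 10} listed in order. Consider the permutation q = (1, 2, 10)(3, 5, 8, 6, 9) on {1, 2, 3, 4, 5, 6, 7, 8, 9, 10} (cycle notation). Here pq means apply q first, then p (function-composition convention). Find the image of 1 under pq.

3

q(1) = 2, then p(2) = 3; composing gives (pq)(1) = 3.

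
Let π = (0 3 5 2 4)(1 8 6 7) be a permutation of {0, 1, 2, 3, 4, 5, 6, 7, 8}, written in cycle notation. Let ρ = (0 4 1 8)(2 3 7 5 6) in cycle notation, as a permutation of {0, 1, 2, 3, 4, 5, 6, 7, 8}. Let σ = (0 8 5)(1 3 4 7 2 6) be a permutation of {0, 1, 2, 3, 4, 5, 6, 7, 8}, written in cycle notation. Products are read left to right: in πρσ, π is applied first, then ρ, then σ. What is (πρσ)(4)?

7

Apply the permutations in order: π(4) = 0, then ρ(0) = 4, then σ(4) = 7. So (πρσ)(4) = 7.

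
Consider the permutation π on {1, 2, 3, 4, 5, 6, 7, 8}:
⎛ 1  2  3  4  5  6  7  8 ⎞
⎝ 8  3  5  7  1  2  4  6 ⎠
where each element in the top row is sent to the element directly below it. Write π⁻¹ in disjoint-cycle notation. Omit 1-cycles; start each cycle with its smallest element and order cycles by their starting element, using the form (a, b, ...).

(1, 5, 3, 2, 6, 8)(4, 7)

The cycle decomposition of π is (1, 8, 6, 2, 3, 5)(4, 7).
The inverse reverses every cycle; in canonical form, π⁻¹ = (1, 5, 3, 2, 6, 8)(4, 7).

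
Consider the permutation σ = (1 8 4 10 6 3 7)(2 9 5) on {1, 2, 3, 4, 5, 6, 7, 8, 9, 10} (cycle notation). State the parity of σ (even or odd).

even

The cycle lengths are 7, 3.
A cycle is odd iff its length is even; σ has 0 even-length cycles, so sgn(σ) = (−1)^0 and σ is even.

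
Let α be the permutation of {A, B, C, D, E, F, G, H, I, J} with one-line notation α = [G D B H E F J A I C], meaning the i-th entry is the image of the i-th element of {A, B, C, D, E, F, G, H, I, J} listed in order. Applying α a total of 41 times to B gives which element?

C

Tracing B → D → … returns to B after 7 steps, so B lies in a 7-cycle (A G J C B D H).
Powers repeat with period 7 on this cycle, and 41 mod 7 = 6, so α^41(B) = α^6(B).
Stepping 6 places around the cycle: B → D → H → A → G → J → C.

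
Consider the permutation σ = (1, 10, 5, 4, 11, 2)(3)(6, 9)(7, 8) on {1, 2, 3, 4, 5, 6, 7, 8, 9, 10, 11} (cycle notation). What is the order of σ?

6

The cycle type of σ is (6, 2, 2, 1).
Since disjoint cycles commute, ord(σ) = lcm(6, 2, 2) = 6.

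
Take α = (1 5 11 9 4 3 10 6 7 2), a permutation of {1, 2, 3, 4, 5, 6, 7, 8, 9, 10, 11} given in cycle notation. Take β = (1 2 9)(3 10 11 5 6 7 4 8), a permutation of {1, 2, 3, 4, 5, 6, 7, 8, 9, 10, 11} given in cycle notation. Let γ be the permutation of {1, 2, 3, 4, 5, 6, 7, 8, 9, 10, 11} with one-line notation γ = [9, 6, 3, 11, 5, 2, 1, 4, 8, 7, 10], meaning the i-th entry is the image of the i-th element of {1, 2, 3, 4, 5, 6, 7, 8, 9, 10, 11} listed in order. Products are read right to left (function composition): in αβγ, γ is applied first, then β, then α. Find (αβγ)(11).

(αβγ)(11) = α(β(γ(11))). γ(11) = 10, then β(10) = 11, then α(11) = 9, so the result is 9.

9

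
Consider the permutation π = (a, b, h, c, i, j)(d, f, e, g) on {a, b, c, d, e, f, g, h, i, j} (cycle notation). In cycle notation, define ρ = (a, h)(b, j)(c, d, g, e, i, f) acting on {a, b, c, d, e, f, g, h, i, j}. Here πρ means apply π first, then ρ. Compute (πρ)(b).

First apply π: π(b) = h, then ρ(h) = a. Thus (πρ)(b) = a.

a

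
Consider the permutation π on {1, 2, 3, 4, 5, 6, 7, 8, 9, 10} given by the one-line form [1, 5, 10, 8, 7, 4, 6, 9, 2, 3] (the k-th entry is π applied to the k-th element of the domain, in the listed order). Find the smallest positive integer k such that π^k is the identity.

14

Decomposing into disjoint cycles gives cycle lengths 7, 2, 1.
The order is lcm(7, 2) = 14.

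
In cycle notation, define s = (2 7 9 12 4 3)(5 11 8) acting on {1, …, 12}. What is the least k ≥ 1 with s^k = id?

6

The cycle type of s is (6, 3, 1, 1, 1).
The order of s is the least common multiple of its cycle lengths: lcm(6, 3) = 6.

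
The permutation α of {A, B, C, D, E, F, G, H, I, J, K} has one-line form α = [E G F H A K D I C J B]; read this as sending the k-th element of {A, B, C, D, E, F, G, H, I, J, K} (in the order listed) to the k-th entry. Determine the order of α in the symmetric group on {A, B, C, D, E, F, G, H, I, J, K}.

8

Writing α as disjoint cycles, the cycle lengths are 8, 2, 1.
The order of α is the least common multiple of its cycle lengths: lcm(8, 2) = 8.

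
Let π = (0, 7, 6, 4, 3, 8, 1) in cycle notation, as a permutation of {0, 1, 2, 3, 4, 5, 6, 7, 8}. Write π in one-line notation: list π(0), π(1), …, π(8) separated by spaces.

Reading each image from the cycles: 0→7, 1→0, 2→2, 3→8, 4→3, 5→5, 6→4, 7→6, 8→1.
Listing these in domain order gives 7 0 2 8 3 5 4 6 1.

7 0 2 8 3 5 4 6 1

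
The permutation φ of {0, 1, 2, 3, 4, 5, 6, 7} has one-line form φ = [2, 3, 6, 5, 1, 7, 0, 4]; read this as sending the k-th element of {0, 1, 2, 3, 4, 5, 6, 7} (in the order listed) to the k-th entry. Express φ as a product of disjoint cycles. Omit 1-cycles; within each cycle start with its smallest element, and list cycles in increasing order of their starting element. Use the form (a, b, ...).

Start at 0 and follow images: 0 → 2 → 6 → 0, giving the cycle (0, 2, 6).
Continuing from each remaining unvisited element yields (0, 2, 6)(1, 3, 5, 7, 4).

(0, 2, 6)(1, 3, 5, 7, 4)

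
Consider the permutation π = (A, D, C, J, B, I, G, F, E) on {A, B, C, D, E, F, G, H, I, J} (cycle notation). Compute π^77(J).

J lies in the 9-cycle (A, D, C, J, B, I, G, F, E).
Since the cycle has length 9, π^77 acts on it the same as π^5 (77 mod 9 = 5).
Stepping 5 places around the cycle: J → B → I → G → F → E.

E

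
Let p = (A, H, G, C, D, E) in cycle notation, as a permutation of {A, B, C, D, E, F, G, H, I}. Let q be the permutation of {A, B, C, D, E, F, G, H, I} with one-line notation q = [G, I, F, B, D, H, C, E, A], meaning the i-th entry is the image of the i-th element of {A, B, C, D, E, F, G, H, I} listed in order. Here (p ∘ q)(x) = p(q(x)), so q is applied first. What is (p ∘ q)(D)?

First apply q: q(D) = B, then p(B) = B. Thus (p ∘ q)(D) = B.

B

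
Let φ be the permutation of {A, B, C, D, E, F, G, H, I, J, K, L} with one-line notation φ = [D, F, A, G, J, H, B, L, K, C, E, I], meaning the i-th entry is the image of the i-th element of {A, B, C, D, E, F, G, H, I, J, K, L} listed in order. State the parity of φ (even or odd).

In disjoint-cycle form the cycle lengths are 12.
A cycle of length ℓ contributes ℓ−1 transpositions, so φ is a product of 11 transpositions — odd.

odd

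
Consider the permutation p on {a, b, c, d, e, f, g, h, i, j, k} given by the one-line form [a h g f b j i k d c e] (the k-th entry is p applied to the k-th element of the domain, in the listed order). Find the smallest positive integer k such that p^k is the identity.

Decomposing into disjoint cycles gives cycle lengths 6, 4, 1.
The order of p is the least common multiple of its cycle lengths: lcm(6, 4) = 12.

12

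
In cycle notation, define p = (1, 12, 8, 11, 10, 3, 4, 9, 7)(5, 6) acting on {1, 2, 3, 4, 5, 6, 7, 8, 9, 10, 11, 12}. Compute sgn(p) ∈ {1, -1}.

-1

The cycle lengths are 9, 2, 1.
A cycle of length ℓ contributes ℓ−1 transpositions, so p is a product of 8 + 1 = 9 transpositions — odd.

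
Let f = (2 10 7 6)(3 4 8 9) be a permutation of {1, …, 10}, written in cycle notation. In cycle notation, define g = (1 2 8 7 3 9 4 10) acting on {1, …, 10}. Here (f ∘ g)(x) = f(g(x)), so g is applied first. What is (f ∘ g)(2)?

9

g(2) = 8, then f(8) = 9; composing gives (f ∘ g)(2) = 9.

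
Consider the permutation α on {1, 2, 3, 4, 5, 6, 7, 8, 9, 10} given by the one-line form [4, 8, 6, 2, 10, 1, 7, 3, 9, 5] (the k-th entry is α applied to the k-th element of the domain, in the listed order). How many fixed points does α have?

2

The fixed points (elements with α(x) = x) are {7, 9}, so there are 2.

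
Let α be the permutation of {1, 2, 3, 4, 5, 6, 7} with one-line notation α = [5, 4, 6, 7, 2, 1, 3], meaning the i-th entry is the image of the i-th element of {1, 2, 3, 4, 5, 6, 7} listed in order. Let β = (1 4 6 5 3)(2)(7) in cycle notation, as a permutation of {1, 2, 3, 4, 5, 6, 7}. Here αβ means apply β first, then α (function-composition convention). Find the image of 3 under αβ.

5

β(3) = 1, then α(1) = 5; composing gives (αβ)(3) = 5.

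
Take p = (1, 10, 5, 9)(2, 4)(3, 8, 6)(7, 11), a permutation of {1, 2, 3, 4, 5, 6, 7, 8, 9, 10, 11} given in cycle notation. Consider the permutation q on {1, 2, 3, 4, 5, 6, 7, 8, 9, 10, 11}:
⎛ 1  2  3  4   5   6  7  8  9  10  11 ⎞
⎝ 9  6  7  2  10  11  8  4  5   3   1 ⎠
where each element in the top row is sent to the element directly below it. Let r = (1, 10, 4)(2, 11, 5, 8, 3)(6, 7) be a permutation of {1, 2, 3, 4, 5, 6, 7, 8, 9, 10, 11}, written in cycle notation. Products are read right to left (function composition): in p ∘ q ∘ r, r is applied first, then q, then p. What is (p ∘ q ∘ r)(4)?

Chase 4: r(4) = 1; q(1) = 9; p(9) = 1. Hence (p ∘ q ∘ r)(4) = 1.

1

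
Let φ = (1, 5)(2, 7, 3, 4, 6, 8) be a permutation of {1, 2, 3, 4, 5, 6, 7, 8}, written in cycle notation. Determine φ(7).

3

7 appears in (2, 7, 3, 4, 6, 8); the next entry (wrapping around) is 3.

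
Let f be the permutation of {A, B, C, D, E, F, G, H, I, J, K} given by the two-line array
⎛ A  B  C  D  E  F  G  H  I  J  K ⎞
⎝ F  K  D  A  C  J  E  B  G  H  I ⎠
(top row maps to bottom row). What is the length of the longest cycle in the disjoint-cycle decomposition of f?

11

Decomposing into disjoint cycles gives (A F J H B K I G E C D); the longest has length 11.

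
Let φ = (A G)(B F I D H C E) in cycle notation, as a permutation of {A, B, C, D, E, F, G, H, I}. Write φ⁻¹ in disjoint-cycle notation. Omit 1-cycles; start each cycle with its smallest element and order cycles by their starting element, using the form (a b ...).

(A G)(B E C H D I F)

The inverse reverses each cycle.
Reversing each cycle of φ and rotating so the smallest element leads gives (A G)(B E C H D I F).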